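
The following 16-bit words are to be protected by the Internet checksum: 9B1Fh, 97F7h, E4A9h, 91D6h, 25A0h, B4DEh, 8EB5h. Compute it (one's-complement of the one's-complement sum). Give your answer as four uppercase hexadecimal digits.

ED33

One's-complement addition (fold any carry out of bit 15 back into bit 0):
  0x9B1F + 0x97F7 = 0x13316 → wrap carry → 0x3317
  0x3317 + 0xE4A9 = 0x117C0 → wrap carry → 0x17C1
  0x17C1 + 0x91D6 = 0x0A997
  0xA997 + 0x25A0 = 0x0CF37
  0xCF37 + 0xB4DE = 0x18415 → wrap carry → 0x8416
  0x8416 + 0x8EB5 = 0x112CB → wrap carry → 0x12CC
One's-complement sum = 0x12CC.
Checksum = ~0x12CC & 0xFFFF = 0xED33.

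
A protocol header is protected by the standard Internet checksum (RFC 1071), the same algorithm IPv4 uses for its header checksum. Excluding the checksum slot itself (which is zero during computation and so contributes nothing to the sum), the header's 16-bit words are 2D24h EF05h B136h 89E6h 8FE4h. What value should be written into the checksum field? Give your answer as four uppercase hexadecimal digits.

18D4

One's-complement addition (fold any carry out of bit 15 back into bit 0):
  0x2D24 + 0xEF05 = 0x11C29 → wrap carry → 0x1C2A
  0x1C2A + 0xB136 = 0x0CD60
  0xCD60 + 0x89E6 = 0x15746 → wrap carry → 0x5747
  0x5747 + 0x8FE4 = 0x0E72B
One's-complement sum = 0xE72B.
Checksum = ~0xE72B & 0xFFFF = 0x18D4.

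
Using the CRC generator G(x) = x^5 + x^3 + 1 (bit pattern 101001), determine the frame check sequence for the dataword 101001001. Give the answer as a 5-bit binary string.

01001

Append 5 zeros: 10100100100000. Divide by 101001 (XOR where the leading bit is 1):
  pos 0: 101001 XOR 101001 = 000000
  pos 8: 100000 XOR 101001 = 001001
Remainder (last 5 bits) = 01001. This is the CRC / FCS.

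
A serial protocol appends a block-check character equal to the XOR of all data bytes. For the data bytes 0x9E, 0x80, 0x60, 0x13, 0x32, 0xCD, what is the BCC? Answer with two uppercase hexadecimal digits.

XOR the bytes together:
  start with 0x9E
  0x9E ⊕ 0x80 = 0x1E
  0x1E ⊕ 0x60 = 0x7E
  0x7E ⊕ 0x13 = 0x6D
  0x6D ⊕ 0x32 = 0x5F
  0x5F ⊕ 0xCD = 0x92

92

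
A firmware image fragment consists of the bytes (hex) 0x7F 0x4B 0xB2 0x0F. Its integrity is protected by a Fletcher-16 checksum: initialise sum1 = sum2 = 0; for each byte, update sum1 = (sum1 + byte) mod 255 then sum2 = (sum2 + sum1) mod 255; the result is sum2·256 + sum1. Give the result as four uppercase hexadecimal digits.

Running sums (mod 255):
  after byte 0 (0x7F): sum1=127, sum2=127
  after byte 1 (0x4B): sum1=202, sum2=74
  after byte 2 (0xB2): sum1=125, sum2=199
  after byte 3 (0x0F): sum1=140, sum2=84
Checksum = sum2·256 + sum1 = 84·256 + 140 = 21644 = 0x548C.

548C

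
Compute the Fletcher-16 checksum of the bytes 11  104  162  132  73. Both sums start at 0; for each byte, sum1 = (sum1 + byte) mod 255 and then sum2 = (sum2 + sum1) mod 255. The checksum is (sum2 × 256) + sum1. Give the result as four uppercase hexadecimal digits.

13E3

Running sums (mod 255):
  after byte 0 (11): sum1=11, sum2=11
  after byte 1 (104): sum1=115, sum2=126
  after byte 2 (162): sum1=22, sum2=148
  after byte 3 (132): sum1=154, sum2=47
  after byte 4 (73): sum1=227, sum2=19
Checksum = sum2·256 + sum1 = 19·256 + 227 = 5091 = 0x13E3.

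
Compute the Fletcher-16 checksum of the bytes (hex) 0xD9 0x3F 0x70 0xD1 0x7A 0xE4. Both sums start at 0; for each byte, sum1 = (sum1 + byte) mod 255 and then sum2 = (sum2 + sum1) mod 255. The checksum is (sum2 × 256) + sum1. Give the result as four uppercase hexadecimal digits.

68BA

Running sums (mod 255):
  after byte 0 (0xD9): sum1=217, sum2=217
  after byte 1 (0x3F): sum1=25, sum2=242
  after byte 2 (0x70): sum1=137, sum2=124
  after byte 3 (0xD1): sum1=91, sum2=215
  after byte 4 (0x7A): sum1=213, sum2=173
  after byte 5 (0xE4): sum1=186, sum2=104
Checksum = sum2·256 + sum1 = 104·256 + 186 = 26810 = 0x68BA.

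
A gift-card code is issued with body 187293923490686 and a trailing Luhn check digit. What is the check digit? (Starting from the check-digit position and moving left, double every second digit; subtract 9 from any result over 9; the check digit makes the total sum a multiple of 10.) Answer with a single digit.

Partial digits right→left: 6 8 6 0 9 4 3 2 9 3 9 2 7 8 1
Double every second digit counting from the check-digit position (so the 1st, 3rd, 5th, ... of the partial from the right).
  doubled (with −9 where >9): 3 3 9 6 9 9 5 2 → sum 46
  kept as-is: 8 0 4 2 3 2 8 → sum 27
Total = 46 + 27 = 73.
Check digit = (10 − (73 mod 10)) mod 10 = 7.

7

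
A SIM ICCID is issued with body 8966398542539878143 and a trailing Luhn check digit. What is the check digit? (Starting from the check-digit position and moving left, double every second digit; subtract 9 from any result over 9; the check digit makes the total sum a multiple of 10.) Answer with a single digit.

Partial digits right→left: 3 4 1 8 7 8 9 3 5 2 4 5 8 9 3 6 6 9 8
Double every second digit counting from the check-digit position (so the 1st, 3rd, 5th, ... of the partial from the right).
  doubled (with −9 where >9): 6 2 5 9 1 8 7 6 3 7 → sum 54
  kept as-is: 4 8 8 3 2 5 9 6 9 → sum 54
Total = 54 + 54 = 108.
Check digit = (10 − (108 mod 10)) mod 10 = 2.

2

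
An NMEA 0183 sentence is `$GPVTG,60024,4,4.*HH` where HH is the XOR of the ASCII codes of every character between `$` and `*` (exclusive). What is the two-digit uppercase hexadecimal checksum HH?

XOR the ASCII codes of the payload characters:
  'G' = 0x47 → acc = 0x47
  'P' = 0x50 → acc = 0x17
  'V' = 0x56 → acc = 0x41
  'T' = 0x54 → acc = 0x15
  'G' = 0x47 → acc = 0x52
  ',' = 0x2C → acc = 0x7E
  '6' = 0x36 → acc = 0x48
  '0' = 0x30 → acc = 0x78
  '0' = 0x30 → acc = 0x48
  '2' = 0x32 → acc = 0x7A
  '4' = 0x34 → acc = 0x4E
  ',' = 0x2C → acc = 0x62
  '4' = 0x34 → acc = 0x56
  ',' = 0x2C → acc = 0x7A
  '4' = 0x34 → acc = 0x4E
  '.' = 0x2E → acc = 0x60
Checksum = 0x60.

60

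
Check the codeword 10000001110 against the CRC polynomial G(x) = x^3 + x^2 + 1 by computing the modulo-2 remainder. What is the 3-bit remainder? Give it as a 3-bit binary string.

110

Modulo-2 division of 10000001110 by 1101:
  pos 0: 1000 XOR 1101 = 0101
  pos 1: 1010 XOR 1101 = 0111
  pos 2: 1110 XOR 1101 = 0011
  pos 4: 1101 XOR 1101 = 0000
Remainder = 110 (nonzero — an error is detected).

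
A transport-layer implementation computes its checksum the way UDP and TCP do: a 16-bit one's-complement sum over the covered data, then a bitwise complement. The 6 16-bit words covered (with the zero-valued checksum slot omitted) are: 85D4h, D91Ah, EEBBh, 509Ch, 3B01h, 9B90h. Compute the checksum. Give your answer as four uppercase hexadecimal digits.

One's-complement addition (fold any carry out of bit 15 back into bit 0):
  0x85D4 + 0xD91A = 0x15EEE → wrap carry → 0x5EEF
  0x5EEF + 0xEEBB = 0x14DAA → wrap carry → 0x4DAB
  0x4DAB + 0x509C = 0x09E47
  0x9E47 + 0x3B01 = 0x0D948
  0xD948 + 0x9B90 = 0x174D8 → wrap carry → 0x74D9
One's-complement sum = 0x74D9.
Checksum = ~0x74D9 & 0xFFFF = 0x8B26.

8B26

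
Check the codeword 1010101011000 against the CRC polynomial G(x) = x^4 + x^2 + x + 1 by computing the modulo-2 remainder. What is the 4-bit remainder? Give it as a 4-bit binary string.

Modulo-2 division of 1010101011000 by 10111:
  pos 0: 10101 XOR 10111 = 00010
  pos 3: 10010 XOR 10111 = 00101
  pos 5: 10111 XOR 10111 = 00000
Remainder = 0000 (zero — the frame passes the CRC check).

0000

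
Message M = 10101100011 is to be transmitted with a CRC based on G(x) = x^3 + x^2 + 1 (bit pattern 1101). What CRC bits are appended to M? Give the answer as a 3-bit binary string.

Append 3 zeros: 10101100011000. Divide by 1101 (XOR where the leading bit is 1):
  pos 0: 1010 XOR 1101 = 0111
  pos 1: 1111 XOR 1101 = 0010
  pos 3: 1010 XOR 1101 = 0111
  pos 4: 1110 XOR 1101 = 0011
  pos 6: 1101 XOR 1101 = 0000
  pos 10: 1000 XOR 1101 = 0101
Remainder (last 3 bits) = 101. This is the CRC / FCS.

101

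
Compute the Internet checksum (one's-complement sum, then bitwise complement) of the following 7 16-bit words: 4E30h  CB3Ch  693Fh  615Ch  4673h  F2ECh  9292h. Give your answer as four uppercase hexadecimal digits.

5004

One's-complement addition (fold any carry out of bit 15 back into bit 0):
  0x4E30 + 0xCB3C = 0x1196C → wrap carry → 0x196D
  0x196D + 0x693F = 0x082AC
  0x82AC + 0x615C = 0x0E408
  0xE408 + 0x4673 = 0x12A7B → wrap carry → 0x2A7C
  0x2A7C + 0xF2EC = 0x11D68 → wrap carry → 0x1D69
  0x1D69 + 0x9292 = 0x0AFFB
One's-complement sum = 0xAFFB.
Checksum = ~0xAFFB & 0xFFFF = 0x5004.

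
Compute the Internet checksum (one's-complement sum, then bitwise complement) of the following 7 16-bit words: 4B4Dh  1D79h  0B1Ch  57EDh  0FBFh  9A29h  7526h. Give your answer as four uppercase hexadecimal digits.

One's-complement addition (fold any carry out of bit 15 back into bit 0):
  0x4B4D + 0x1D79 = 0x068C6
  0x68C6 + 0x0B1C = 0x073E2
  0x73E2 + 0x57ED = 0x0CBCF
  0xCBCF + 0x0FBF = 0x0DB8E
  0xDB8E + 0x9A29 = 0x175B7 → wrap carry → 0x75B8
  0x75B8 + 0x7526 = 0x0EADE
One's-complement sum = 0xEADE.
Checksum = ~0xEADE & 0xFFFF = 0x1521.

1521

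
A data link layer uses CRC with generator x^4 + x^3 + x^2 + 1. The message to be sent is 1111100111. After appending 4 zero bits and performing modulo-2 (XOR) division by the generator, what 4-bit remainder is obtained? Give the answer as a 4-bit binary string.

1100

Append 4 zeros: 11111001110000. Divide by 11101 (XOR where the leading bit is 1):
  pos 0: 11111 XOR 11101 = 00010
  pos 3: 10001 XOR 11101 = 01100
  pos 4: 11001 XOR 11101 = 00100
  pos 6: 10010 XOR 11101 = 01111
  pos 7: 11110 XOR 11101 = 00011
Remainder (last 4 bits) = 1100. This is the CRC / FCS.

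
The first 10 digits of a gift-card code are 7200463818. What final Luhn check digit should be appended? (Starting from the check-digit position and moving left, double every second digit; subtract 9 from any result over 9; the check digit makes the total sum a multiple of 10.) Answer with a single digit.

Partial digits right→left: 8 1 8 3 6 4 0 0 2 7
Double every second digit counting from the check-digit position (so the 1st, 3rd, 5th, ... of the partial from the right).
  doubled (with −9 where >9): 7 7 3 0 4 → sum 21
  kept as-is: 1 3 4 0 7 → sum 15
Total = 21 + 15 = 36.
Check digit = (10 − (36 mod 10)) mod 10 = 4.

4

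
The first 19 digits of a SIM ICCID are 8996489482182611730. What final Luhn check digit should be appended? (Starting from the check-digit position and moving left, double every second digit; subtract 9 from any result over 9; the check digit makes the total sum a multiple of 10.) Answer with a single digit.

0

Partial digits right→left: 0 3 7 1 1 6 2 8 1 2 8 4 9 8 4 6 9 9 8
Double every second digit counting from the check-digit position (so the 1st, 3rd, 5th, ... of the partial from the right).
  doubled (with −9 where >9): 0 5 2 4 2 7 9 8 9 7 → sum 53
  kept as-is: 3 1 6 8 2 4 8 6 9 → sum 47
Total = 53 + 47 = 100.
Check digit = (10 − (100 mod 10)) mod 10 = 0.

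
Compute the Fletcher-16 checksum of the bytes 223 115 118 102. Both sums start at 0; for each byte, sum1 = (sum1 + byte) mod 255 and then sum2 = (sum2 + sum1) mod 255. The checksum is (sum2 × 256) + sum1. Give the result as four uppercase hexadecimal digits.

2D30

Running sums (mod 255):
  after byte 0 (223): sum1=223, sum2=223
  after byte 1 (115): sum1=83, sum2=51
  after byte 2 (118): sum1=201, sum2=252
  after byte 3 (102): sum1=48, sum2=45
Checksum = sum2·256 + sum1 = 45·256 + 48 = 11568 = 0x2D30.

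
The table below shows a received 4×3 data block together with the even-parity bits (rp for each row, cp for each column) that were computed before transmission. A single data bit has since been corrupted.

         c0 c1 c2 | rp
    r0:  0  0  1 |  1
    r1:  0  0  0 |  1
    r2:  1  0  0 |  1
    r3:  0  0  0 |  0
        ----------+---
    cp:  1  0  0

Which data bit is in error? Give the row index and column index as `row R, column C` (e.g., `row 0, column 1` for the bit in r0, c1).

Recompute each row's even parity and compare to rp:
  r0: data parity 1, sent rp 1 → ok
  r1: data parity 0, sent rp 1 → mismatch
  r2: data parity 1, sent rp 1 → ok
  r3: data parity 0, sent rp 0 → ok
Recompute each column's even parity and compare to cp:
  c0: data parity 1, sent cp 1 → ok
  c1: data parity 0, sent cp 0 → ok
  c2: data parity 1, sent cp 0 → mismatch
Exactly one row (r1) and one column (c2) fail → the flipped bit is at their intersection.

row 1, column 2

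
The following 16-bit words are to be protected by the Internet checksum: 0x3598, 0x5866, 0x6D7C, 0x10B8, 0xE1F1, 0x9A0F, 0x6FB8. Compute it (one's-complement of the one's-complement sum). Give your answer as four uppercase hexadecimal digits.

0813

One's-complement addition (fold any carry out of bit 15 back into bit 0):
  0x3598 + 0x5866 = 0x08DFE
  0x8DFE + 0x6D7C = 0x0FB7A
  0xFB7A + 0x10B8 = 0x10C32 → wrap carry → 0x0C33
  0x0C33 + 0xE1F1 = 0x0EE24
  0xEE24 + 0x9A0F = 0x18833 → wrap carry → 0x8834
  0x8834 + 0x6FB8 = 0x0F7EC
One's-complement sum = 0xF7EC.
Checksum = ~0xF7EC & 0xFFFF = 0x0813.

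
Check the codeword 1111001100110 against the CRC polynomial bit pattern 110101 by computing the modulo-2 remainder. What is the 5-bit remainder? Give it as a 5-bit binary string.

00000

Modulo-2 division of 1111001100110 by 110101:
  pos 0: 111100 XOR 110101 = 001001
  pos 2: 100111 XOR 110101 = 010010
  pos 3: 100100 XOR 110101 = 010001
  pos 4: 100010 XOR 110101 = 010111
  pos 5: 101111 XOR 110101 = 011010
  pos 6: 110101 XOR 110101 = 000000
Remainder = 00000 (zero — the frame passes the CRC check).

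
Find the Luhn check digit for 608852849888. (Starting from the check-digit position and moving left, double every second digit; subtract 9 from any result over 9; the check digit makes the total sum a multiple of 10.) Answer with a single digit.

Partial digits right→left: 8 8 8 9 4 8 2 5 8 8 0 6
Double every second digit counting from the check-digit position (so the 1st, 3rd, 5th, ... of the partial from the right).
  doubled (with −9 where >9): 7 7 8 4 7 0 → sum 33
  kept as-is: 8 9 8 5 8 6 → sum 44
Total = 33 + 44 = 77.
Check digit = (10 − (77 mod 10)) mod 10 = 3.

3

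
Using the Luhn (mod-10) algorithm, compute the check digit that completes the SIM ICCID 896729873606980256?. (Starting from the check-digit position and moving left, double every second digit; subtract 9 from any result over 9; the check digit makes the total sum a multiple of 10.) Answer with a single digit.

1

Partial digits right→left: 6 5 2 0 8 9 6 0 6 3 7 8 9 2 7 6 9 8
Double every second digit counting from the check-digit position (so the 1st, 3rd, 5th, ... of the partial from the right).
  doubled (with −9 where >9): 3 4 7 3 3 5 9 5 9 → sum 48
  kept as-is: 5 0 9 0 3 8 2 6 8 → sum 41
Total = 48 + 41 = 89.
Check digit = (10 − (89 mod 10)) mod 10 = 1.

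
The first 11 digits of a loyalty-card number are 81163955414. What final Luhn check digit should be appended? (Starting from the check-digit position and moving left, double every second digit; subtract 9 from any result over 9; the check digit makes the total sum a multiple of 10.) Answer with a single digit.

Partial digits right→left: 4 1 4 5 5 9 3 6 1 1 8
Double every second digit counting from the check-digit position (so the 1st, 3rd, 5th, ... of the partial from the right).
  doubled (with −9 where >9): 8 8 1 6 2 7 → sum 32
  kept as-is: 1 5 9 6 1 → sum 22
Total = 32 + 22 = 54.
Check digit = (10 − (54 mod 10)) mod 10 = 6.

6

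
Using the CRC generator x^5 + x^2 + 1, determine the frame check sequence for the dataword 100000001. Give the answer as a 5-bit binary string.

Append 5 zeros: 10000000100000. Divide by 100101 (XOR where the leading bit is 1):
  pos 0: 100000 XOR 100101 = 000101
  pos 3: 101001 XOR 100101 = 001100
  pos 5: 110000 XOR 100101 = 010101
  pos 6: 101010 XOR 100101 = 001111
  pos 8: 111100 XOR 100101 = 011001
Remainder (last 5 bits) = 11001. This is the CRC / FCS.

11001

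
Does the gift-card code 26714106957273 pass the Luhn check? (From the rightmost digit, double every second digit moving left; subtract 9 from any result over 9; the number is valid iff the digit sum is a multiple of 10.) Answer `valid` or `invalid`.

From the right, keep odd positions and double even positions (subtract 9 from any doubled value over 9):
  doubled (positions 2,4,...): 5 5 9 0 8 5 4 → sum 36
  kept (positions 1,3,...): 3 2 5 6 1 1 6 → sum 24
Total = 60.
60 mod 10 = 0, so the number is valid.

valid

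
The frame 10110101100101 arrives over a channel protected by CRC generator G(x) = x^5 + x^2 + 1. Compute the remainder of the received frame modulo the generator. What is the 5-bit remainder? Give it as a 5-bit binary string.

01101

Modulo-2 division of 10110101100101 by 100101:
  pos 0: 101101 XOR 100101 = 001000
  pos 2: 100001 XOR 100101 = 000100
  pos 5: 100100 XOR 100101 = 000001
Remainder = 01101 (nonzero — an error is detected).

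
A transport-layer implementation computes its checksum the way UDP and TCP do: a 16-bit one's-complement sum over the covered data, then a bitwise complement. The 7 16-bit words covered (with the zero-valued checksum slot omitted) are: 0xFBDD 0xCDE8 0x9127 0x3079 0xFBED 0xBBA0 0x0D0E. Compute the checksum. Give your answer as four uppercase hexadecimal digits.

AFFB

One's-complement addition (fold any carry out of bit 15 back into bit 0):
  0xFBDD + 0xCDE8 = 0x1C9C5 → wrap carry → 0xC9C6
  0xC9C6 + 0x9127 = 0x15AED → wrap carry → 0x5AEE
  0x5AEE + 0x3079 = 0x08B67
  0x8B67 + 0xFBED = 0x18754 → wrap carry → 0x8755
  0x8755 + 0xBBA0 = 0x142F5 → wrap carry → 0x42F6
  0x42F6 + 0x0D0E = 0x05004
One's-complement sum = 0x5004.
Checksum = ~0x5004 & 0xFFFF = 0xAFFB.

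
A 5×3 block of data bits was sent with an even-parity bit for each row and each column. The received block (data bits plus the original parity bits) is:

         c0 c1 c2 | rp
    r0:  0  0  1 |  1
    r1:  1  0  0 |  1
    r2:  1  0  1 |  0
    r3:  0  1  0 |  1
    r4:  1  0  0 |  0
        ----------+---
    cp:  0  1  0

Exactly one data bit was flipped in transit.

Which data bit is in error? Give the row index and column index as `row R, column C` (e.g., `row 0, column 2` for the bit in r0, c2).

row 4, column 0

Recompute each row's even parity and compare to rp:
  r0: data parity 1, sent rp 1 → ok
  r1: data parity 1, sent rp 1 → ok
  r2: data parity 0, sent rp 0 → ok
  r3: data parity 1, sent rp 1 → ok
  r4: data parity 1, sent rp 0 → mismatch
Recompute each column's even parity and compare to cp:
  c0: data parity 1, sent cp 0 → mismatch
  c1: data parity 1, sent cp 1 → ok
  c2: data parity 0, sent cp 0 → ok
Exactly one row (r4) and one column (c0) fail → the flipped bit is at their intersection.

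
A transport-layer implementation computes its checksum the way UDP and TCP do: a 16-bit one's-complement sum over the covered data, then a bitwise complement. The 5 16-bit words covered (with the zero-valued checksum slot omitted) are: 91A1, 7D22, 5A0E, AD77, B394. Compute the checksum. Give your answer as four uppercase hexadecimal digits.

3621

One's-complement addition (fold any carry out of bit 15 back into bit 0):
  0x91A1 + 0x7D22 = 0x10EC3 → wrap carry → 0x0EC4
  0x0EC4 + 0x5A0E = 0x068D2
  0x68D2 + 0xAD77 = 0x11649 → wrap carry → 0x164A
  0x164A + 0xB394 = 0x0C9DE
One's-complement sum = 0xC9DE.
Checksum = ~0xC9DE & 0xFFFF = 0x3621.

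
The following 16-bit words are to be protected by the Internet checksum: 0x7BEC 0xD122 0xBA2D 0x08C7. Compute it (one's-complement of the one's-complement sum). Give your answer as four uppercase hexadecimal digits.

One's-complement addition (fold any carry out of bit 15 back into bit 0):
  0x7BEC + 0xD122 = 0x14D0E → wrap carry → 0x4D0F
  0x4D0F + 0xBA2D = 0x1073C → wrap carry → 0x073D
  0x073D + 0x08C7 = 0x01004
One's-complement sum = 0x1004.
Checksum = ~0x1004 & 0xFFFF = 0xEFFB.

EFFB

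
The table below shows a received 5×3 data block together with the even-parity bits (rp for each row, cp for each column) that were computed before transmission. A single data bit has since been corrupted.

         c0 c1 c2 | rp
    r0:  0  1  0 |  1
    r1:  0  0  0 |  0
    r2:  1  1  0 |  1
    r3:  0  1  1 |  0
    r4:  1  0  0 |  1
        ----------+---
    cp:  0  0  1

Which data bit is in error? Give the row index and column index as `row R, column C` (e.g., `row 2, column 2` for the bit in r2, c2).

Recompute each row's even parity and compare to rp:
  r0: data parity 1, sent rp 1 → ok
  r1: data parity 0, sent rp 0 → ok
  r2: data parity 0, sent rp 1 → mismatch
  r3: data parity 0, sent rp 0 → ok
  r4: data parity 1, sent rp 1 → ok
Recompute each column's even parity and compare to cp:
  c0: data parity 0, sent cp 0 → ok
  c1: data parity 1, sent cp 0 → mismatch
  c2: data parity 1, sent cp 1 → ok
Exactly one row (r2) and one column (c1) fail → the flipped bit is at their intersection.

row 2, column 1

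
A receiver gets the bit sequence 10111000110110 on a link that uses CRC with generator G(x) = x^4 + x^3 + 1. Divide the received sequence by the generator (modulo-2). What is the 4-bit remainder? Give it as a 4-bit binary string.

0000

Modulo-2 division of 10111000110110 by 11001:
  pos 0: 10111 XOR 11001 = 01110
  pos 1: 11100 XOR 11001 = 00101
  pos 3: 10100 XOR 11001 = 01101
  pos 4: 11011 XOR 11001 = 00010
  pos 7: 10101 XOR 11001 = 01100
  pos 8: 11001 XOR 11001 = 00000
Remainder = 0000 (zero — the frame passes the CRC check).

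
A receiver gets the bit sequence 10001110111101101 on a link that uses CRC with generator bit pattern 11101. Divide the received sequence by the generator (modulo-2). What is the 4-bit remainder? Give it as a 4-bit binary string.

0001

Modulo-2 division of 10001110111101101 by 11101:
  pos 0: 10001 XOR 11101 = 01100
  pos 1: 11001 XOR 11101 = 00100
  pos 3: 10010 XOR 11101 = 01111
  pos 4: 11111 XOR 11101 = 00010
  pos 7: 10111 XOR 11101 = 01010
  pos 8: 10100 XOR 11101 = 01001
  pos 9: 10011 XOR 11101 = 01110
  pos 10: 11101 XOR 11101 = 00000
Remainder = 0001 (nonzero — an error is detected).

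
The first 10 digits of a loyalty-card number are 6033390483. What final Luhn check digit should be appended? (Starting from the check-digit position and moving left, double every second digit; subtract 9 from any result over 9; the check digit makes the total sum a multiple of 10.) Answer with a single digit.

Partial digits right→left: 3 8 4 0 9 3 3 3 0 6
Double every second digit counting from the check-digit position (so the 1st, 3rd, 5th, ... of the partial from the right).
  doubled (with −9 where >9): 6 8 9 6 0 → sum 29
  kept as-is: 8 0 3 3 6 → sum 20
Total = 29 + 20 = 49.
Check digit = (10 − (49 mod 10)) mod 10 = 1.

1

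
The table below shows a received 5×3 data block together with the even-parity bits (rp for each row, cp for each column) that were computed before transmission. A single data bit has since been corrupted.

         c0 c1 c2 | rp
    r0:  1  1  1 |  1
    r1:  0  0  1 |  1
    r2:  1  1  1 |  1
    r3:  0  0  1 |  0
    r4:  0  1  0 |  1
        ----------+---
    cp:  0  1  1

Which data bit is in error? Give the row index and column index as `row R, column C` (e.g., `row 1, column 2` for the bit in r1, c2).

row 3, column 2

Recompute each row's even parity and compare to rp:
  r0: data parity 1, sent rp 1 → ok
  r1: data parity 1, sent rp 1 → ok
  r2: data parity 1, sent rp 1 → ok
  r3: data parity 1, sent rp 0 → mismatch
  r4: data parity 1, sent rp 1 → ok
Recompute each column's even parity and compare to cp:
  c0: data parity 0, sent cp 0 → ok
  c1: data parity 1, sent cp 1 → ok
  c2: data parity 0, sent cp 1 → mismatch
Exactly one row (r3) and one column (c2) fail → the flipped bit is at their intersection.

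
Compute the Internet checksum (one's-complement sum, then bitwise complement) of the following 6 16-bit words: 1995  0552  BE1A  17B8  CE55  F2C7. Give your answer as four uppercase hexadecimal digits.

4A28

One's-complement addition (fold any carry out of bit 15 back into bit 0):
  0x1995 + 0x0552 = 0x01EE7
  0x1EE7 + 0xBE1A = 0x0DD01
  0xDD01 + 0x17B8 = 0x0F4B9
  0xF4B9 + 0xCE55 = 0x1C30E → wrap carry → 0xC30F
  0xC30F + 0xF2C7 = 0x1B5D6 → wrap carry → 0xB5D7
One's-complement sum = 0xB5D7.
Checksum = ~0xB5D7 & 0xFFFF = 0x4A28.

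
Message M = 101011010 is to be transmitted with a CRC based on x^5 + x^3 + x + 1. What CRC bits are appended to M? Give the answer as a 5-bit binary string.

10110

Append 5 zeros: 10101101000000. Divide by 101011 (XOR where the leading bit is 1):
  pos 0: 101011 XOR 101011 = 000000
  pos 7: 100000 XOR 101011 = 001011
Remainder (last 5 bits) = 10110. This is the CRC / FCS.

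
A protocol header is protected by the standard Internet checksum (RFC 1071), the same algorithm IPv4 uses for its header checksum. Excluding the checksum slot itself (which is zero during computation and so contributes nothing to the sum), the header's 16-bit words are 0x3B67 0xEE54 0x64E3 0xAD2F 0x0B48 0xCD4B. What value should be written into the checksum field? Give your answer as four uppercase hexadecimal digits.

One's-complement addition (fold any carry out of bit 15 back into bit 0):
  0x3B67 + 0xEE54 = 0x129BB → wrap carry → 0x29BC
  0x29BC + 0x64E3 = 0x08E9F
  0x8E9F + 0xAD2F = 0x13BCE → wrap carry → 0x3BCF
  0x3BCF + 0x0B48 = 0x04717
  0x4717 + 0xCD4B = 0x11462 → wrap carry → 0x1463
One's-complement sum = 0x1463.
Checksum = ~0x1463 & 0xFFFF = 0xEB9C.

EB9C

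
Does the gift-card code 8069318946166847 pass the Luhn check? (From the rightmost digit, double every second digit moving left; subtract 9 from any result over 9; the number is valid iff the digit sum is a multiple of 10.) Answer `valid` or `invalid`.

valid

From the right, keep odd positions and double even positions (subtract 9 from any doubled value over 9):
  doubled (positions 2,4,...): 8 3 2 8 7 6 3 7 → sum 44
  kept (positions 1,3,...): 7 8 6 6 9 1 9 0 → sum 46
Total = 90.
90 mod 10 = 0, so the number is valid.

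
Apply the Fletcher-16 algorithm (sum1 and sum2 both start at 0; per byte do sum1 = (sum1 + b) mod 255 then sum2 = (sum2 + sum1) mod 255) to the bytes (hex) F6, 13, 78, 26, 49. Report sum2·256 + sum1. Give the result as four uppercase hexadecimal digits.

1EF1

Running sums (mod 255):
  after byte 0 (F6): sum1=246, sum2=246
  after byte 1 (13): sum1=10, sum2=1
  after byte 2 (78): sum1=130, sum2=131
  after byte 3 (26): sum1=168, sum2=44
  after byte 4 (49): sum1=241, sum2=30
Checksum = sum2·256 + sum1 = 30·256 + 241 = 7921 = 0x1EF1.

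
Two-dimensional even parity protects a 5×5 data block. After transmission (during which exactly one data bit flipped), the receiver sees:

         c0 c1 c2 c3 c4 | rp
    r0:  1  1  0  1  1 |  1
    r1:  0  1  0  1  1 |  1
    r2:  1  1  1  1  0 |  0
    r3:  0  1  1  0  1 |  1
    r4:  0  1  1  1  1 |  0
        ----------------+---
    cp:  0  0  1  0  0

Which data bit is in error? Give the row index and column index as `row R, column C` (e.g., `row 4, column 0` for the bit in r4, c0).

Recompute each row's even parity and compare to rp:
  r0: data parity 0, sent rp 1 → mismatch
  r1: data parity 1, sent rp 1 → ok
  r2: data parity 0, sent rp 0 → ok
  r3: data parity 1, sent rp 1 → ok
  r4: data parity 0, sent rp 0 → ok
Recompute each column's even parity and compare to cp:
  c0: data parity 0, sent cp 0 → ok
  c1: data parity 1, sent cp 0 → mismatch
  c2: data parity 1, sent cp 1 → ok
  c3: data parity 0, sent cp 0 → ok
  c4: data parity 0, sent cp 0 → ok
Exactly one row (r0) and one column (c1) fail → the flipped bit is at their intersection.

row 0, column 1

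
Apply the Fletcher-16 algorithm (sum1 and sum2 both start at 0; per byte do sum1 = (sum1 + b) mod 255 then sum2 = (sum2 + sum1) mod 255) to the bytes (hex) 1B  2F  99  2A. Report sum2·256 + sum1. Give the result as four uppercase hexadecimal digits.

Running sums (mod 255):
  after byte 0 (1B): sum1=27, sum2=27
  after byte 1 (2F): sum1=74, sum2=101
  after byte 2 (99): sum1=227, sum2=73
  after byte 3 (2A): sum1=14, sum2=87
Checksum = sum2·256 + sum1 = 87·256 + 14 = 22286 = 0x570E.

570E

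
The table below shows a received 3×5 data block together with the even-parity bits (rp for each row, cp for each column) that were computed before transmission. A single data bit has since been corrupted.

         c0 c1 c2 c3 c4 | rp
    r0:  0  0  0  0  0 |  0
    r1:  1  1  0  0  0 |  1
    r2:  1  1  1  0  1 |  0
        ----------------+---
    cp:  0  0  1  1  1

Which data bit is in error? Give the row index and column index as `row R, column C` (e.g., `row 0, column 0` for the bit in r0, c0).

row 1, column 3

Recompute each row's even parity and compare to rp:
  r0: data parity 0, sent rp 0 → ok
  r1: data parity 0, sent rp 1 → mismatch
  r2: data parity 0, sent rp 0 → ok
Recompute each column's even parity and compare to cp:
  c0: data parity 0, sent cp 0 → ok
  c1: data parity 0, sent cp 0 → ok
  c2: data parity 1, sent cp 1 → ok
  c3: data parity 0, sent cp 1 → mismatch
  c4: data parity 1, sent cp 1 → ok
Exactly one row (r1) and one column (c3) fail → the flipped bit is at their intersection.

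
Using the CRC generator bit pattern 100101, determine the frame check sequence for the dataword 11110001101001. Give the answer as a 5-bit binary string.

Append 5 zeros: 1111000110100100000. Divide by 100101 (XOR where the leading bit is 1):
  pos 0: 111100 XOR 100101 = 011001
  pos 1: 110010 XOR 100101 = 010111
  pos 2: 101111 XOR 100101 = 001010
  pos 4: 101010 XOR 100101 = 001111
  pos 6: 111110 XOR 100101 = 011011
  pos 7: 110110 XOR 100101 = 010011
  pos 8: 100111 XOR 100101 = 000010
  pos 12: 100000 XOR 100101 = 000101
Remainder (last 5 bits) = 01010. This is the CRC / FCS.

01010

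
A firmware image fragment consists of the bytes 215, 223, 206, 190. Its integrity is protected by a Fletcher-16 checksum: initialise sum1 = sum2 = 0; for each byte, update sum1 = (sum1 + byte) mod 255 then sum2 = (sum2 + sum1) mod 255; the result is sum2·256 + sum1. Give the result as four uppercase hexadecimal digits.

Running sums (mod 255):
  after byte 0 (215): sum1=215, sum2=215
  after byte 1 (223): sum1=183, sum2=143
  after byte 2 (206): sum1=134, sum2=22
  after byte 3 (190): sum1=69, sum2=91
Checksum = sum2·256 + sum1 = 91·256 + 69 = 23365 = 0x5B45.

5B45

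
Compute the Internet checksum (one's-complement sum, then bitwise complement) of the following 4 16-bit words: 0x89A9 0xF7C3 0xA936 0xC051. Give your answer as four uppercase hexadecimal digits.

150A

One's-complement addition (fold any carry out of bit 15 back into bit 0):
  0x89A9 + 0xF7C3 = 0x1816C → wrap carry → 0x816D
  0x816D + 0xA936 = 0x12AA3 → wrap carry → 0x2AA4
  0x2AA4 + 0xC051 = 0x0EAF5
One's-complement sum = 0xEAF5.
Checksum = ~0xEAF5 & 0xFFFF = 0x150A.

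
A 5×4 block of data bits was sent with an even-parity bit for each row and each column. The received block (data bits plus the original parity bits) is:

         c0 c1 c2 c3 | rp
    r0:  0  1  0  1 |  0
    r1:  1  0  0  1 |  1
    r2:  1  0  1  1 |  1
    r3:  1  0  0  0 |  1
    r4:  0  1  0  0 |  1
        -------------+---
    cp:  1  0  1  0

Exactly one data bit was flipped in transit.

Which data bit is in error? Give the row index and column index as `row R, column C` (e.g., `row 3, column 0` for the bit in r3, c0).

Recompute each row's even parity and compare to rp:
  r0: data parity 0, sent rp 0 → ok
  r1: data parity 0, sent rp 1 → mismatch
  r2: data parity 1, sent rp 1 → ok
  r3: data parity 1, sent rp 1 → ok
  r4: data parity 1, sent rp 1 → ok
Recompute each column's even parity and compare to cp:
  c0: data parity 1, sent cp 1 → ok
  c1: data parity 0, sent cp 0 → ok
  c2: data parity 1, sent cp 1 → ok
  c3: data parity 1, sent cp 0 → mismatch
Exactly one row (r1) and one column (c3) fail → the flipped bit is at their intersection.

row 1, column 3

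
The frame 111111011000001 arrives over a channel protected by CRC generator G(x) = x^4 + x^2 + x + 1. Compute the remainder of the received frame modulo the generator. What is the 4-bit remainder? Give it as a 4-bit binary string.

0100

Modulo-2 division of 111111011000001 by 10111:
  pos 0: 11111 XOR 10111 = 01000
  pos 1: 10001 XOR 10111 = 00110
  pos 3: 11001 XOR 10111 = 01110
  pos 4: 11101 XOR 10111 = 01010
  pos 5: 10100 XOR 10111 = 00011
  pos 8: 11000 XOR 10111 = 01111
  pos 9: 11110 XOR 10111 = 01001
  pos 10: 10011 XOR 10111 = 00100
Remainder = 0100 (nonzero — an error is detected).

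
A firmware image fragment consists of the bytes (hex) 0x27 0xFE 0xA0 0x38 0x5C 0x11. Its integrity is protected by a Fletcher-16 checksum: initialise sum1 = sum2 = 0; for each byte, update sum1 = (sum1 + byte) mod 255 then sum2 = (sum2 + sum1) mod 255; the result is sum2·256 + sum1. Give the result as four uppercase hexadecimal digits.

Running sums (mod 255):
  after byte 0 (0x27): sum1=39, sum2=39
  after byte 1 (0xFE): sum1=38, sum2=77
  after byte 2 (0xA0): sum1=198, sum2=20
  after byte 3 (0x38): sum1=254, sum2=19
  after byte 4 (0x5C): sum1=91, sum2=110
  after byte 5 (0x11): sum1=108, sum2=218
Checksum = sum2·256 + sum1 = 218·256 + 108 = 55916 = 0xDA6C.

DA6C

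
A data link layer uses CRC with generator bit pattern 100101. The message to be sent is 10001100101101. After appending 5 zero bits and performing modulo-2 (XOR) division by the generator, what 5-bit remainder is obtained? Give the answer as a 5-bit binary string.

01111

Append 5 zeros: 1000110010110100000. Divide by 100101 (XOR where the leading bit is 1):
  pos 0: 100011 XOR 100101 = 000110
  pos 3: 110001 XOR 100101 = 010100
  pos 4: 101000 XOR 100101 = 001101
  pos 6: 110111 XOR 100101 = 010010
  pos 7: 100100 XOR 100101 = 000001
  pos 12: 110000 XOR 100101 = 010101
  pos 13: 101010 XOR 100101 = 001111
Remainder (last 5 bits) = 01111. This is the CRC / FCS.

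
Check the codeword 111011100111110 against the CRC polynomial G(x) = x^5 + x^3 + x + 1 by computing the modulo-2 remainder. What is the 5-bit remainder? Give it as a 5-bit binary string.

00100

Modulo-2 division of 111011100111110 by 101011:
  pos 0: 111011 XOR 101011 = 010000
  pos 1: 100001 XOR 101011 = 001010
  pos 3: 101000 XOR 101011 = 000011
  pos 7: 111111 XOR 101011 = 010100
  pos 8: 101001 XOR 101011 = 000010
Remainder = 00100 (nonzero — an error is detected).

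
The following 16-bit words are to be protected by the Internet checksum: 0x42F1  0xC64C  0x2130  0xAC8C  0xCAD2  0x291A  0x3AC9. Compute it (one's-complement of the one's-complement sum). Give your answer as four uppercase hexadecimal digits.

FA4E

One's-complement addition (fold any carry out of bit 15 back into bit 0):
  0x42F1 + 0xC64C = 0x1093D → wrap carry → 0x093E
  0x093E + 0x2130 = 0x02A6E
  0x2A6E + 0xAC8C = 0x0D6FA
  0xD6FA + 0xCAD2 = 0x1A1CC → wrap carry → 0xA1CD
  0xA1CD + 0x291A = 0x0CAE7
  0xCAE7 + 0x3AC9 = 0x105B0 → wrap carry → 0x05B1
One's-complement sum = 0x05B1.
Checksum = ~0x05B1 & 0xFFFF = 0xFA4E.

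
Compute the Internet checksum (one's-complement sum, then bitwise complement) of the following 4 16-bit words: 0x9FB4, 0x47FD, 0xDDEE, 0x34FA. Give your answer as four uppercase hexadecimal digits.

One's-complement addition (fold any carry out of bit 15 back into bit 0):
  0x9FB4 + 0x47FD = 0x0E7B1
  0xE7B1 + 0xDDEE = 0x1C59F → wrap carry → 0xC5A0
  0xC5A0 + 0x34FA = 0x0FA9A
One's-complement sum = 0xFA9A.
Checksum = ~0xFA9A & 0xFFFF = 0x0565.

0565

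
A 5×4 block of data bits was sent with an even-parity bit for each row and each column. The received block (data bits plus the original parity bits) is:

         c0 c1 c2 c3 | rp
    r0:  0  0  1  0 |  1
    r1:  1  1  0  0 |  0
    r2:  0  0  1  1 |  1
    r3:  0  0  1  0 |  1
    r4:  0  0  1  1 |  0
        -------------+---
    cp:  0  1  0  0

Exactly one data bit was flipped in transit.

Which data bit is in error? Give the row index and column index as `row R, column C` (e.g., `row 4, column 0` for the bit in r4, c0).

row 2, column 0

Recompute each row's even parity and compare to rp:
  r0: data parity 1, sent rp 1 → ok
  r1: data parity 0, sent rp 0 → ok
  r2: data parity 0, sent rp 1 → mismatch
  r3: data parity 1, sent rp 1 → ok
  r4: data parity 0, sent rp 0 → ok
Recompute each column's even parity and compare to cp:
  c0: data parity 1, sent cp 0 → mismatch
  c1: data parity 1, sent cp 1 → ok
  c2: data parity 0, sent cp 0 → ok
  c3: data parity 0, sent cp 0 → ok
Exactly one row (r2) and one column (c0) fail → the flipped bit is at their intersection.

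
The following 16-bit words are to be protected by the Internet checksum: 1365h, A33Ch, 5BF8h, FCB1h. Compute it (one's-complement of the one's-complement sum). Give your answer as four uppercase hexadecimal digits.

F0B3

One's-complement addition (fold any carry out of bit 15 back into bit 0):
  0x1365 + 0xA33C = 0x0B6A1
  0xB6A1 + 0x5BF8 = 0x11299 → wrap carry → 0x129A
  0x129A + 0xFCB1 = 0x10F4B → wrap carry → 0x0F4C
One's-complement sum = 0x0F4C.
Checksum = ~0x0F4C & 0xFFFF = 0xF0B3.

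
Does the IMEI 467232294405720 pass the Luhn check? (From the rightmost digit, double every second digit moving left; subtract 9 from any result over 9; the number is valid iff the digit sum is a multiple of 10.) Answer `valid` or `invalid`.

valid

From the right, keep odd positions and double even positions (subtract 9 from any doubled value over 9):
  doubled (positions 2,4,...): 4 1 8 9 4 4 3 → sum 33
  kept (positions 1,3,...): 0 7 0 4 2 3 7 4 → sum 27
Total = 60.
60 mod 10 = 0, so the number is valid.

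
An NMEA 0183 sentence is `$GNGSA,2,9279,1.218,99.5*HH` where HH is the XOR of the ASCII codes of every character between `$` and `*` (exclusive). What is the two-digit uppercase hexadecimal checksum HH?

54

XOR the ASCII codes of the payload characters:
  'G' = 0x47 → acc = 0x47
  'N' = 0x4E → acc = 0x09
  'G' = 0x47 → acc = 0x4E
  'S' = 0x53 → acc = 0x1D
  'A' = 0x41 → acc = 0x5C
  ',' = 0x2C → acc = 0x70
  '2' = 0x32 → acc = 0x42
  ',' = 0x2C → acc = 0x6E
  '9' = 0x39 → acc = 0x57
  '2' = 0x32 → acc = 0x65
  '7' = 0x37 → acc = 0x52
  '9' = 0x39 → acc = 0x6B
  ',' = 0x2C → acc = 0x47
  '1' = 0x31 → acc = 0x76
  '.' = 0x2E → acc = 0x58
  '2' = 0x32 → acc = 0x6A
  '1' = 0x31 → acc = 0x5B
  '8' = 0x38 → acc = 0x63
  ',' = 0x2C → acc = 0x4F
  '9' = 0x39 → acc = 0x76
  '9' = 0x39 → acc = 0x4F
  '.' = 0x2E → acc = 0x61
  '5' = 0x35 → acc = 0x54
Checksum = 0x54.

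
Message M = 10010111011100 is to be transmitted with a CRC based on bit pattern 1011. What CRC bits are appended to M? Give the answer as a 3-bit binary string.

Append 3 zeros: 10010111011100000. Divide by 1011 (XOR where the leading bit is 1):
  pos 0: 1001 XOR 1011 = 0010
  pos 2: 1001 XOR 1011 = 0010
  pos 4: 1011 XOR 1011 = 0000
  pos 9: 1110 XOR 1011 = 0101
  pos 10: 1010 XOR 1011 = 0001
  pos 13: 1000 XOR 1011 = 0011
Remainder (last 3 bits) = 011. This is the CRC / FCS.

011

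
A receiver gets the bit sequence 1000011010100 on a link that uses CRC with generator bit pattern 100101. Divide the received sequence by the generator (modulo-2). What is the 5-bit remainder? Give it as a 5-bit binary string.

00100

Modulo-2 division of 1000011010100 by 100101:
  pos 0: 100001 XOR 100101 = 000100
  pos 3: 100101 XOR 100101 = 000000
Remainder = 00100 (nonzero — an error is detected).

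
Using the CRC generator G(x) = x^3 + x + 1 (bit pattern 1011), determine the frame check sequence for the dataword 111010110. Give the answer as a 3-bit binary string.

Append 3 zeros: 111010110000. Divide by 1011 (XOR where the leading bit is 1):
  pos 0: 1110 XOR 1011 = 0101
  pos 1: 1011 XOR 1011 = 0000
  pos 6: 1100 XOR 1011 = 0111
  pos 7: 1110 XOR 1011 = 0101
  pos 8: 1010 XOR 1011 = 0001
Remainder (last 3 bits) = 001. This is the CRC / FCS.

001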